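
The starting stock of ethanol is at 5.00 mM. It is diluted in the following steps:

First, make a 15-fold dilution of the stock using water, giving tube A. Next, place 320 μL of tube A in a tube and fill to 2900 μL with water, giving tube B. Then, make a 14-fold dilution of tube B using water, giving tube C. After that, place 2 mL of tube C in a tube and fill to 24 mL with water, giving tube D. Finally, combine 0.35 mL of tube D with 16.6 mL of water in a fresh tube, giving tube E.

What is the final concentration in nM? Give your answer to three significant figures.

Step 1: 15-fold → factor 15
Step 2: 320 μL brought to 2900 μL → factor 2900/320 = 9.0625
Step 3: 14-fold → factor 14
Step 4: 2 mL brought to 24 mL → factor 24/2 = 12
Step 5: 0.35 mL + 16.6 mL = 16.95 mL total → factor 16.95/0.35 = 48.429
Overall dilution factor = 15 × 9.0625 × 14 × 12 × 48.429 = 1.106 × 10^6
Final = 5.00 mM / 1.106 × 10^6 = 4.521 × 10^-6 mM = 4.52 nM

4.52 nM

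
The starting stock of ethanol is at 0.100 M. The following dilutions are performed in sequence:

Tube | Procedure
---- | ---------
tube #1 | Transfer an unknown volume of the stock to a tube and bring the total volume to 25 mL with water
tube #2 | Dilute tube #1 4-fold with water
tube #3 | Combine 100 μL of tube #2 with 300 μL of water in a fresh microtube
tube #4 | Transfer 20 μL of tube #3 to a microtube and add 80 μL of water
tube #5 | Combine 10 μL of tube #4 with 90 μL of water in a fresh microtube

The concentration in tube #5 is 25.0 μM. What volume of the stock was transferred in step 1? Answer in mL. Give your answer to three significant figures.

Step 1: v brought to 25 mL → factor = 25 mL/v
Step 2: 4-fold → factor 4
Step 3: 100 μL + 300 μL = 400 μL total → factor 400/100 = 4
Step 4: 20 μL + 80 μL = 100 μL total → factor 100/20 = 5
Step 5: 10 μL + 90 μL = 100 μL total → factor 100/10 = 10
Product of known-step factors = 800
Overall factor = 0.100 M / (25.0 μM) = 4000
Step-1 factor = 4000 / 800 = 5
v = 25 mL / 5 = 5.00 mL

5.00 mL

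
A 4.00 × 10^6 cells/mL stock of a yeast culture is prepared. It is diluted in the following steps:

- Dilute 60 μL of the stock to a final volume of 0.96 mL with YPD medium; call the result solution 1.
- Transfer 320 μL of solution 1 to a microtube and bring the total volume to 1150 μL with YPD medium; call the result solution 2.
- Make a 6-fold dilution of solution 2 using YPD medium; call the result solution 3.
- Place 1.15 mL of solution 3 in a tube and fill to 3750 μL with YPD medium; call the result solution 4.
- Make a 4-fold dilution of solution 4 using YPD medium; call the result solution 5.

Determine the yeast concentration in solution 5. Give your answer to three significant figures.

Step 1: 60 μL brought to 0.96 mL → factor 960/60 = 16
Step 2: 320 μL brought to 1150 μL → factor 1150/320 = 3.5938
Step 3: 6-fold → factor 6
Step 4: 1.15 mL brought to 3750 μL → factor 3.75/1.15 = 3.2609
Step 5: 4-fold → factor 4
Overall dilution factor = 16 × 3.5938 × 6 × 3.2609 × 4 = 4500
Final = 4.00 × 10^6 cells/mL / 4500 = 889 cells/mL

889 cells/mL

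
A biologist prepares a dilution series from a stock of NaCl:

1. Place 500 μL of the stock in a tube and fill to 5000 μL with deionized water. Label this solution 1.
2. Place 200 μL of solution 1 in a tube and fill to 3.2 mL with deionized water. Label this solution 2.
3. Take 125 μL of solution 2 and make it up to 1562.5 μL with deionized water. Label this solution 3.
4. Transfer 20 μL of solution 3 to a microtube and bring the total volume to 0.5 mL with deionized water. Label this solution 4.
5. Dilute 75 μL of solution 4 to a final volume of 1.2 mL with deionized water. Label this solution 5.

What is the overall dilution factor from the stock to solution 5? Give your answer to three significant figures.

8.00 × 10^5

Step 1: 500 μL brought to 5000 μL → factor 5000/500 = 10
Step 2: 200 μL brought to 3.2 mL → factor 3200/200 = 16
Step 3: 125 μL brought to 1562.5 μL → factor 1562.5/125 = 12.5
Step 4: 20 μL brought to 0.5 mL → factor 500/20 = 25
Step 5: 75 μL brought to 1.2 mL → factor 1200/75 = 16
Overall dilution factor = 10 × 16 × 12.5 × 25 × 16 = 8 × 10^5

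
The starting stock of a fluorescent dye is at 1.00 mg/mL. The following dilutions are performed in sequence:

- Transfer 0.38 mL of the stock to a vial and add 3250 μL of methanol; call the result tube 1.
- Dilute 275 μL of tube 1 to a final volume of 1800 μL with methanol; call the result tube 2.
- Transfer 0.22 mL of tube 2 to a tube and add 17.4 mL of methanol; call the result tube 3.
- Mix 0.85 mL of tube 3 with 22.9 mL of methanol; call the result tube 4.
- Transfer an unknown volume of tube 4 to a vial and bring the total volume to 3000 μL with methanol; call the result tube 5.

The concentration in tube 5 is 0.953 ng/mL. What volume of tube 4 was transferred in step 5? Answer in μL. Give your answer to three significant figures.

400 μL

Step 1: 0.38 mL + 3250 μL = 3.63 mL total → factor 3.63/0.38 = 9.5526
Step 2: 275 μL brought to 1800 μL → factor 1800/275 = 6.5455
Step 3: 0.22 mL + 17.4 mL = 17.62 mL total → factor 17.62/0.22 = 80.091
Step 4: 0.85 mL + 22.9 mL = 23.75 mL total → factor 23.75/0.85 = 27.941
Step 5: v brought to 3000 μL → factor = 3000 μL/v
Product of known-step factors = 1.3992 × 10^5
Overall factor = 1.00 mg/mL / (0.953 ng/mL) = 1.0493 × 10^6
Step-5 factor = 1.0493 × 10^6 / 1.3992 × 10^5 = 7.4992
v = 3000 μL / 7.4992 = 400 μL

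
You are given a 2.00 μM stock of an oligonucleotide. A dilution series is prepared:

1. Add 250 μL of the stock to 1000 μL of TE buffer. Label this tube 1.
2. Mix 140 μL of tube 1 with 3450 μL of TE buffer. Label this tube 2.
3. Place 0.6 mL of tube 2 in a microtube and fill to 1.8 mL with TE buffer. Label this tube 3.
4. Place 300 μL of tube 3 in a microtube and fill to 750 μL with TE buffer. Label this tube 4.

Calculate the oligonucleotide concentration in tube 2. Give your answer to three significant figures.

0.0156 μM

Step 1: 250 μL + 1000 μL = 1250 μL total → factor 1250/250 = 5
Step 2: 140 μL + 3450 μL = 3590 μL total → factor 3590/140 = 25.643
Dilution factor through tube 2 = 5 × 25.643 = 128.21
[tube 2] = 2.00 μM / 128.21 = 0.0156 μM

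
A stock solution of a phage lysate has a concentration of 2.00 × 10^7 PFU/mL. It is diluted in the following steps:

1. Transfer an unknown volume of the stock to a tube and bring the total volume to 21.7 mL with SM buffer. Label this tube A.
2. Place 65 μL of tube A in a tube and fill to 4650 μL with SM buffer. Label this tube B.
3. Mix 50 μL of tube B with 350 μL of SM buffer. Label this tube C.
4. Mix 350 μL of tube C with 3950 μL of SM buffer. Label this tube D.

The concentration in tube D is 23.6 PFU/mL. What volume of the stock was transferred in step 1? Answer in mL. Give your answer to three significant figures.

0.180 mL

Step 1: v brought to 21.7 mL → factor = 21.7 mL/v
Step 2: 65 μL brought to 4650 μL → factor 4650/65 = 71.538
Step 3: 50 μL + 350 μL = 400 μL total → factor 400/50 = 8
Step 4: 350 μL + 3950 μL = 4300 μL total → factor 4300/350 = 12.286
Product of known-step factors = 7031.2
Overall factor = 2.00 × 10^7 PFU/mL / (23.6 PFU/mL) = 8.4746 × 10^5
Step-1 factor = 8.4746 × 10^5 / 7031.2 = 120.53
v = 21.7 mL / 120.53 = 0.180 mL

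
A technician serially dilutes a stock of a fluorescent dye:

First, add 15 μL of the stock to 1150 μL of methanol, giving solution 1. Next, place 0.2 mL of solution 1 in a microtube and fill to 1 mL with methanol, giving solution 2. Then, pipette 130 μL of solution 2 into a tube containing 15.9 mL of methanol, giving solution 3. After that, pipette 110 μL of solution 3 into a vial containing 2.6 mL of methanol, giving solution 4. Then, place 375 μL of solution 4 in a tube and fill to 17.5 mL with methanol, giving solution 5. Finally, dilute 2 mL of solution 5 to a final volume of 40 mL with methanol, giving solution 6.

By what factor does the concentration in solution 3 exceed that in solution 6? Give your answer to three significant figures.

Step 1: 15 μL + 1150 μL = 1165 μL total → factor 1165/15 = 77.667
Step 2: 0.2 mL brought to 1 mL → factor 1/0.2 = 5
Step 3: 130 μL + 15.9 mL = 16030 μL total → factor 16030/130 = 123.31
Step 4: 110 μL + 2.6 mL = 2710 μL total → factor 2710/110 = 24.636
Step 5: 375 μL brought to 17.5 mL → factor 17500/375 = 46.667
Step 6: 2 mL brought to 40 mL → factor 40/2 = 20
Dilution factor to solution 3 = 47884; to solution 6 = 1.1011 × 10^9
[solution 3]/[solution 6] = (factor to solution 6)/(factor to solution 3) = 1.1011 × 10^9/47884 = 2.30 × 10^4

2.30 × 10^4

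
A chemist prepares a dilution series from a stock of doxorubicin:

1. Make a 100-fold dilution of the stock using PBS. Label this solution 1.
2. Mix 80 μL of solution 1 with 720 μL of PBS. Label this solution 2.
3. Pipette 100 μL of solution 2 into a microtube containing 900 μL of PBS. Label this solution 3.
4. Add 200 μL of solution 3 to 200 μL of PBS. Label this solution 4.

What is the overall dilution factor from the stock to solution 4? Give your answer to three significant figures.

Step 1: 100-fold → factor 100
Step 2: 80 μL + 720 μL = 800 μL total → factor 800/80 = 10
Step 3: 100 μL + 900 μL = 1000 μL total → factor 1000/100 = 10
Step 4: 200 μL + 200 μL = 400 μL total → factor 400/200 = 2
Overall dilution factor = 100 × 10 × 10 × 2 = 20000

2.00 × 10^4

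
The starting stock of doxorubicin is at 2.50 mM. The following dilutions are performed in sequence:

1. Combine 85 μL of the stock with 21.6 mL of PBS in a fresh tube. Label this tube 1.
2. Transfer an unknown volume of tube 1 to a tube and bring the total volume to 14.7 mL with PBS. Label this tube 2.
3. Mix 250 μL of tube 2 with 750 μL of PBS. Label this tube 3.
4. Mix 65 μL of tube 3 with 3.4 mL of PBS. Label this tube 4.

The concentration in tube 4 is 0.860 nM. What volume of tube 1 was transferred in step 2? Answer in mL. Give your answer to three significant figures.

0.275 mL

Step 1: 85 μL + 21.6 mL = 21685 μL total → factor 21685/85 = 255.12
Step 2: v brought to 14.7 mL → factor = 14.7 mL/v
Step 3: 250 μL + 750 μL = 1000 μL total → factor 1000/250 = 4
Step 4: 65 μL + 3.4 mL = 3465 μL total → factor 3465/65 = 53.308
Product of known-step factors = 54399
Overall factor = 2.50 mM / (0.860 nM) = 2.907 × 10^6
Step-2 factor = 2.907 × 10^6 / 54399 = 53.438
v = 14.7 mL / 53.438 = 0.275 mL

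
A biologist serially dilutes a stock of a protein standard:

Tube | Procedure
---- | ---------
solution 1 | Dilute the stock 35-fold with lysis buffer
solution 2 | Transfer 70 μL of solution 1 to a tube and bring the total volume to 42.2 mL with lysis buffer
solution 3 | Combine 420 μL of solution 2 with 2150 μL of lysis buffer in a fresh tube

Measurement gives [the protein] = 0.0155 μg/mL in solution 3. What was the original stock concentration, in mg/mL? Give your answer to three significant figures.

2.00 mg/mL

Step 1: 35-fold → factor 35
Step 2: 70 μL brought to 42.2 mL → factor 42200/70 = 602.86
Step 3: 420 μL + 2150 μL = 2570 μL total → factor 2570/420 = 6.119
Overall dilution factor = 35 × 602.86 × 6.119 = 1.2911 × 10^5
Stock = 0.0155 μg/mL × 1.2911 × 10^5 = 2001 μg/mL = 2.00 mg/mL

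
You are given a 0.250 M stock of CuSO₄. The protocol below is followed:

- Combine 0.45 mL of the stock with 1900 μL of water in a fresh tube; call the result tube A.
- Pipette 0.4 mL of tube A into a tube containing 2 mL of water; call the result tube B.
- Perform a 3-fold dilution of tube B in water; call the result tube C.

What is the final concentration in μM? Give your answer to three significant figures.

2.66 × 10^3 μM

Step 1: 0.45 mL + 1900 μL = 2.35 mL total → factor 2.35/0.45 = 5.2222
Step 2: 0.4 mL + 2 mL = 2.4 mL total → factor 2.4/0.4 = 6
Step 3: 3-fold → factor 3
Overall dilution factor = 5.2222 × 6 × 3 = 94
Final = 0.250 M / 94 = 0.002660 M = 2.66 × 10^3 μM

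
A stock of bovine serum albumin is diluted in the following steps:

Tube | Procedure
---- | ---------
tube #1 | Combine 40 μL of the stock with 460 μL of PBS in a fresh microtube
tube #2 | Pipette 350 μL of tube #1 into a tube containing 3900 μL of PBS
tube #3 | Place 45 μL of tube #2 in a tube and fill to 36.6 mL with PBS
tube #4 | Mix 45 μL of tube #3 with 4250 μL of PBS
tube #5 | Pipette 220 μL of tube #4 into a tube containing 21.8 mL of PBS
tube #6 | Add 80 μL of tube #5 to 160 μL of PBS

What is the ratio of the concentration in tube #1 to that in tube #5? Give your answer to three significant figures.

9.43 × 10^7

Step 1: 40 μL + 460 μL = 500 μL total → factor 500/40 = 12.5
Step 2: 350 μL + 3900 μL = 4250 μL total → factor 4250/350 = 12.143
Step 3: 45 μL brought to 36.6 mL → factor 36600/45 = 813.33
Step 4: 45 μL + 4250 μL = 4295 μL total → factor 4295/45 = 95.444
Step 5: 220 μL + 21.8 mL = 22020 μL total → factor 22020/220 = 100.09
Dilution factor to tube #1 = 12.5; to tube #5 = 1.1794 × 10^9
[tube #1]/[tube #5] = (factor to tube #5)/(factor to tube #1) = 1.1794 × 10^9/12.5 = 9.43 × 10^7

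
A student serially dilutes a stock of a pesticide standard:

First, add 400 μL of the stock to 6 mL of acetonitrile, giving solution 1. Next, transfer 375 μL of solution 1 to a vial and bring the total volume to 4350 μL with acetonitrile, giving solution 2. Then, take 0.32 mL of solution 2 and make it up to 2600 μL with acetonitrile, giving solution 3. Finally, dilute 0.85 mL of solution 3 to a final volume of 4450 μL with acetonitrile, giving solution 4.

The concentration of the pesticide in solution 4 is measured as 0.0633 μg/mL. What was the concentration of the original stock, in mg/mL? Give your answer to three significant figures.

0.500 mg/mL

Step 1: 400 μL + 6 mL = 6400 μL total → factor 6400/400 = 16
Step 2: 375 μL brought to 4350 μL → factor 4350/375 = 11.6
Step 3: 0.32 mL brought to 2600 μL → factor 2.6/0.32 = 8.125
Step 4: 0.85 mL brought to 4450 μL → factor 4.45/0.85 = 5.2353
Overall dilution factor = 16 × 11.6 × 8.125 × 5.2353 = 7894.8
Stock = 0.0633 μg/mL × 7894.8 = 499.7 μg/mL = 0.500 mg/mL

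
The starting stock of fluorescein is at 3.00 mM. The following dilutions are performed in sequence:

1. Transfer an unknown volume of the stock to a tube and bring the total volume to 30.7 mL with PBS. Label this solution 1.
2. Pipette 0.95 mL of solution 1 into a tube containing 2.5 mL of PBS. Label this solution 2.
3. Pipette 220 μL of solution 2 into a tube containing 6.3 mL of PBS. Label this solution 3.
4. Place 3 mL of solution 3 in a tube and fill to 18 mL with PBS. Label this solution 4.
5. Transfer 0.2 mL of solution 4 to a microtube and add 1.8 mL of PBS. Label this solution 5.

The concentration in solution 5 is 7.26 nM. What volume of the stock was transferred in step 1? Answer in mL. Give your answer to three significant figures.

0.480 mL

Step 1: v brought to 30.7 mL → factor = 30.7 mL/v
Step 2: 0.95 mL + 2.5 mL = 3.45 mL total → factor 3.45/0.95 = 3.6316
Step 3: 220 μL + 6.3 mL = 6520 μL total → factor 6520/220 = 29.636
Step 4: 3 mL brought to 18 mL → factor 18/3 = 6
Step 5: 0.2 mL + 1.8 mL = 2 mL total → factor 2/0.2 = 10
Product of known-step factors = 6457.6
Overall factor = 3.00 mM / (7.26 nM) = 4.1322 × 10^5
Step-1 factor = 4.1322 × 10^5 / 6457.6 = 63.99
v = 30.7 mL / 63.99 = 0.480 mL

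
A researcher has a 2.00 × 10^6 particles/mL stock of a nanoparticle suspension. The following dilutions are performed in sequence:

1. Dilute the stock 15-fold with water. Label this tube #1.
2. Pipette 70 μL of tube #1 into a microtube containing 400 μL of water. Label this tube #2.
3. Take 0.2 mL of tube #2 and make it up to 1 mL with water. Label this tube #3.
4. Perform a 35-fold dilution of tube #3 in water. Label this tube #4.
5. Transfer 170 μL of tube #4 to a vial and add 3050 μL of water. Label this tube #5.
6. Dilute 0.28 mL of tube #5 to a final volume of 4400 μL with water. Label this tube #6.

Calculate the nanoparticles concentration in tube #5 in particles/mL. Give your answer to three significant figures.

Step 1: 15-fold → factor 15
Step 2: 70 μL + 400 μL = 470 μL total → factor 470/70 = 6.7143
Step 3: 0.2 mL brought to 1 mL → factor 1/0.2 = 5
Step 4: 35-fold → factor 35
Step 5: 170 μL + 3050 μL = 3220 μL total → factor 3220/170 = 18.941
Dilution factor through tube #5 = 15 × 6.7143 × 5 × 35 × 18.941 = 3.3384 × 10^5
[tube #5] = 2.00 × 10^6 particles/mL / 3.3384 × 10^5 = 5.99 particles/mL

5.99 particles/mL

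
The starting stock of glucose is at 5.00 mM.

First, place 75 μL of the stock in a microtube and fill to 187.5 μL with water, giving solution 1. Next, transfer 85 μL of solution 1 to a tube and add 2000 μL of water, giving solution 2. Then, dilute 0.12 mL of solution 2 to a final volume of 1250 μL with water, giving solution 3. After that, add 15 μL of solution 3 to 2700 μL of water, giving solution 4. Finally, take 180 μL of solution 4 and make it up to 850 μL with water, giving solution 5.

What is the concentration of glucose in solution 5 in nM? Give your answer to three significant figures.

9.16 nM

Step 1: 75 μL brought to 187.5 μL → factor 187.5/75 = 2.5
Step 2: 85 μL + 2000 μL = 2085 μL total → factor 2085/85 = 24.529
Step 3: 0.12 mL brought to 1250 μL → factor 1.25/0.12 = 10.417
Step 4: 15 μL + 2700 μL = 2715 μL total → factor 2715/15 = 181
Step 5: 180 μL brought to 850 μL → factor 850/180 = 4.7222
Overall dilution factor = 2.5 × 24.529 × 10.417 × 181 × 4.7222 = 5.4599 × 10^5
Final = 5.00 mM / 5.4599 × 10^5 = 9.158 × 10^-6 mM = 9.16 nM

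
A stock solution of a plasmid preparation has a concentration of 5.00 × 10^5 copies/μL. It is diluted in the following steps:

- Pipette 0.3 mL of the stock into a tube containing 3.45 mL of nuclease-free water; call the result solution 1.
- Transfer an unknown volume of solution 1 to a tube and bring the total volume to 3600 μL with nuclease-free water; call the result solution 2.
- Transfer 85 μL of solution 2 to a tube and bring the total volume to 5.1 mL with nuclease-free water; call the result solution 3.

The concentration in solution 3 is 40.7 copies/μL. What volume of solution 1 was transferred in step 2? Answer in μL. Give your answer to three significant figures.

Step 1: 0.3 mL + 3.45 mL = 3.75 mL total → factor 3.75/0.3 = 12.5
Step 2: v brought to 3600 μL → factor = 3600 μL/v
Step 3: 85 μL brought to 5.1 mL → factor 5100/85 = 60
Product of known-step factors = 750
Overall factor = 5.00 × 10^5 copies/μL / (40.7 copies/μL) = 12285
Step-2 factor = 12285 / 750 = 16.38
v = 3600 μL / 16.38 = 220 μL

220 μL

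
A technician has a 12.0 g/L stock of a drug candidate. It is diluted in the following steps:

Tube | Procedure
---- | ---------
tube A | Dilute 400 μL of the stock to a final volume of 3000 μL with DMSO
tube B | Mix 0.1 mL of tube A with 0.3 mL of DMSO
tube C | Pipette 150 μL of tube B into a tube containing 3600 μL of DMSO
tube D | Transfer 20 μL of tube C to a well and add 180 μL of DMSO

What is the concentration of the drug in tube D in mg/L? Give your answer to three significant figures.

Step 1: 400 μL brought to 3000 μL → factor 3000/400 = 7.5
Step 2: 0.1 mL + 0.3 mL = 0.4 mL total → factor 0.4/0.1 = 4
Step 3: 150 μL + 3600 μL = 3750 μL total → factor 3750/150 = 25
Step 4: 20 μL + 180 μL = 200 μL total → factor 200/20 = 10
Dilution factor through tube D = 7.5 × 4 × 25 × 10 = 7500
[tube D] = 12.0 g/L / 7500 = 0.001600 g/L = 1.60 mg/L

1.60 mg/L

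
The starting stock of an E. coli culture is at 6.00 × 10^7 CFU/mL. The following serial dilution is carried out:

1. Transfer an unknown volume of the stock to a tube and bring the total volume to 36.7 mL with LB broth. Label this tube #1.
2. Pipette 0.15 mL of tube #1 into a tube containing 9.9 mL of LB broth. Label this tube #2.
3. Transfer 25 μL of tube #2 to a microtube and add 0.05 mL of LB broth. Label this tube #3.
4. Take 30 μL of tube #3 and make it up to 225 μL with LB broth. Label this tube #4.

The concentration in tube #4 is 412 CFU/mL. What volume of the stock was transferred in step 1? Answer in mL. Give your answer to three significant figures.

0.380 mL

Step 1: v brought to 36.7 mL → factor = 36.7 mL/v
Step 2: 0.15 mL + 9.9 mL = 10.05 mL total → factor 10.05/0.15 = 67
Step 3: 25 μL + 0.05 mL = 75 μL total → factor 75/25 = 3
Step 4: 30 μL brought to 225 μL → factor 225/30 = 7.5
Product of known-step factors = 1507.5
Overall factor = 6.00 × 10^7 CFU/mL / (412 CFU/mL) = 1.4563 × 10^5
Step-1 factor = 1.4563 × 10^5 / 1507.5 = 96.604
v = 36.7 mL / 96.604 = 0.380 mL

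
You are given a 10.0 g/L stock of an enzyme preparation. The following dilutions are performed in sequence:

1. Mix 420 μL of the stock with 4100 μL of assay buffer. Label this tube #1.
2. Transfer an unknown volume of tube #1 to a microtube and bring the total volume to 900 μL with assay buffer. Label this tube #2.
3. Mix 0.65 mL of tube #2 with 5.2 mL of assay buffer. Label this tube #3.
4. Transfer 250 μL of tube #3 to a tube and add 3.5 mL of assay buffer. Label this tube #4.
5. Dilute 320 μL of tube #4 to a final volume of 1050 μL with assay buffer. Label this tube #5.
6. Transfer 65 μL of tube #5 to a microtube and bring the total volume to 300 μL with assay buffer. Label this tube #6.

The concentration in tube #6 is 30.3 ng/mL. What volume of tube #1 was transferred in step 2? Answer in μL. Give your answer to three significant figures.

60.0 μL

Step 1: 420 μL + 4100 μL = 4520 μL total → factor 4520/420 = 10.762
Step 2: v brought to 900 μL → factor = 900 μL/v
Step 3: 0.65 mL + 5.2 mL = 5.85 mL total → factor 5.85/0.65 = 9
Step 4: 250 μL + 3.5 mL = 3750 μL total → factor 3750/250 = 15
Step 5: 320 μL brought to 1050 μL → factor 1050/320 = 3.2812
Step 6: 65 μL brought to 300 μL → factor 300/65 = 4.6154
Product of known-step factors = 22002
Overall factor = 10.0 g/L / (30.3 ng/mL) = 3.3003 × 10^5
Step-2 factor = 3.3003 × 10^5 / 22002 = 15
v = 900 μL / 15 = 60.0 μL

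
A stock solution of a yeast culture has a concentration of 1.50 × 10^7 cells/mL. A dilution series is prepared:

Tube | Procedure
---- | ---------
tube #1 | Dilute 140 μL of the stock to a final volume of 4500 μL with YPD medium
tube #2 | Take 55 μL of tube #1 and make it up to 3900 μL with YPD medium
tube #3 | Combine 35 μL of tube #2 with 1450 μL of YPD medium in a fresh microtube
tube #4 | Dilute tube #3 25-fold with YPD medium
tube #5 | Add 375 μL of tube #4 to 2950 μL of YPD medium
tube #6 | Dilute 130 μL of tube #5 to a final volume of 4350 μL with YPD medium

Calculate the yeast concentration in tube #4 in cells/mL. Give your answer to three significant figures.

6.20 cells/mL

Step 1: 140 μL brought to 4500 μL → factor 4500/140 = 32.143
Step 2: 55 μL brought to 3900 μL → factor 3900/55 = 70.909
Step 3: 35 μL + 1450 μL = 1485 μL total → factor 1485/35 = 42.429
Step 4: 25-fold → factor 25
Dilution factor through tube #4 = 32.143 × 70.909 × 42.429 × 25 = 2.4176 × 10^6
[tube #4] = 1.50 × 10^7 cells/mL / 2.4176 × 10^6 = 6.20 cells/mL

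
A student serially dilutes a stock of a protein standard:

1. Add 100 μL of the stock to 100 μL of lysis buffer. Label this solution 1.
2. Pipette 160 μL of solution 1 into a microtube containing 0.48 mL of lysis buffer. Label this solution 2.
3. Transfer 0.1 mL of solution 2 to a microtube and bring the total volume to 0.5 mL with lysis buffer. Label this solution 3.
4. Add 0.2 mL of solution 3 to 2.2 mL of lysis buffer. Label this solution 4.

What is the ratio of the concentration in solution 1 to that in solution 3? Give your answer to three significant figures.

20.0

Step 1: 100 μL + 100 μL = 200 μL total → factor 200/100 = 2
Step 2: 160 μL + 0.48 mL = 640 μL total → factor 640/160 = 4
Step 3: 0.1 mL brought to 0.5 mL → factor 0.5/0.1 = 5
Dilution factor to solution 1 = 2; to solution 3 = 40
[solution 1]/[solution 3] = (factor to solution 3)/(factor to solution 1) = 40/2 = 20.0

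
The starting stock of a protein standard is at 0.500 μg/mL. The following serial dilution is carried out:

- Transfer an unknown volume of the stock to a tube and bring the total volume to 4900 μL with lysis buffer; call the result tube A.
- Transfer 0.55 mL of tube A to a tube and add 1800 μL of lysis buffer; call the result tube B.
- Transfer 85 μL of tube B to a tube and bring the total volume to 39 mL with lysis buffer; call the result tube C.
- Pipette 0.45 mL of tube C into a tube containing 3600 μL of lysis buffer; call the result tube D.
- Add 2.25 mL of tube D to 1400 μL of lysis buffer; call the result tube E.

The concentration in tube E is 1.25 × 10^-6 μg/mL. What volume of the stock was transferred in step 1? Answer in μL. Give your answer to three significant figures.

Step 1: v brought to 4900 μL → factor = 4900 μL/v
Step 2: 0.55 mL + 1800 μL = 2.35 mL total → factor 2.35/0.55 = 4.2727
Step 3: 85 μL brought to 39 mL → factor 39000/85 = 458.82
Step 4: 0.45 mL + 3600 μL = 4.05 mL total → factor 4.05/0.45 = 9
Step 5: 2.25 mL + 1400 μL = 3.65 mL total → factor 3.65/2.25 = 1.6222
Product of known-step factors = 28622
Overall factor = 0.500 μg/mL / (1.25 × 10^-6 μg/mL) = 4 × 10^5
Step-1 factor = 4 × 10^5 / 28622 = 13.975
v = 4900 μL / 13.975 = 351 μL

351 μL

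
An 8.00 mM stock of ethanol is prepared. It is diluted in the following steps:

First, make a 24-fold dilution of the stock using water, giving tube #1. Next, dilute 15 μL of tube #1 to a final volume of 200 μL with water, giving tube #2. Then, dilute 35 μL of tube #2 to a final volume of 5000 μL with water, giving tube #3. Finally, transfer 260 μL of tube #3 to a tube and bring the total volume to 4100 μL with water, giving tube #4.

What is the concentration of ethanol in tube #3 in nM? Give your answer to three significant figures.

175 nM

Step 1: 24-fold → factor 24
Step 2: 15 μL brought to 200 μL → factor 200/15 = 13.333
Step 3: 35 μL brought to 5000 μL → factor 5000/35 = 142.86
Dilution factor through tube #3 = 24 × 13.333 × 142.86 = 45714
[tube #3] = 8.00 mM / 45714 = 0.0001750 mM = 175 nM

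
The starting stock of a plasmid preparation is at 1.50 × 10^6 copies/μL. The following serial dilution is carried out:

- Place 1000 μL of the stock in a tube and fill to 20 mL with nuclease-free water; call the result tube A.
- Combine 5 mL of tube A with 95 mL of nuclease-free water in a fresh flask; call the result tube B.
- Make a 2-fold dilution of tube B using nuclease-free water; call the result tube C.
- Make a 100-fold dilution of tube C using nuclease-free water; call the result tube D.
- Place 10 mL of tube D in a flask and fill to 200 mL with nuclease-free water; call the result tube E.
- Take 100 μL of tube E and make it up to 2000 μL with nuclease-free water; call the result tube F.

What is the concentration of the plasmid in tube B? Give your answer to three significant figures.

Step 1: 1000 μL brought to 20 mL → factor 20000/1000 = 20
Step 2: 5 mL + 95 mL = 100 mL total → factor 100/5 = 20
Dilution factor through tube B = 20 × 20 = 400
[tube B] = 1.50 × 10^6 copies/μL / 400 = 3.75 × 10^3 copies/μL

3.75 × 10^3 copies/μL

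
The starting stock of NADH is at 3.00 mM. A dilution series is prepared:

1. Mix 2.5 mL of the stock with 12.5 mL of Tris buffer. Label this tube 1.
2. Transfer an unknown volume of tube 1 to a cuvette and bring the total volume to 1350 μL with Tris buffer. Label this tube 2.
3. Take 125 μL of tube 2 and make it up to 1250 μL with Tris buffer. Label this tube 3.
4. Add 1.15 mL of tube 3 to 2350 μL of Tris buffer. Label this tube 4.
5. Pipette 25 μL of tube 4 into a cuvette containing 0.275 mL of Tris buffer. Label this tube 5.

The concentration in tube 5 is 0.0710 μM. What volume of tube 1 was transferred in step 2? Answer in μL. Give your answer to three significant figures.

70.0 μL

Step 1: 2.5 mL + 12.5 mL = 15 mL total → factor 15/2.5 = 6
Step 2: v brought to 1350 μL → factor = 1350 μL/v
Step 3: 125 μL brought to 1250 μL → factor 1250/125 = 10
Step 4: 1.15 mL + 2350 μL = 3.5 mL total → factor 3.5/1.15 = 3.0435
Step 5: 25 μL + 0.275 mL = 300 μL total → factor 300/25 = 12
Product of known-step factors = 2191.3
Overall factor = 3.00 mM / (0.0710 μM) = 42254
Step-2 factor = 42254 / 2191.3 = 19.282
v = 1350 μL / 19.282 = 70.0 μL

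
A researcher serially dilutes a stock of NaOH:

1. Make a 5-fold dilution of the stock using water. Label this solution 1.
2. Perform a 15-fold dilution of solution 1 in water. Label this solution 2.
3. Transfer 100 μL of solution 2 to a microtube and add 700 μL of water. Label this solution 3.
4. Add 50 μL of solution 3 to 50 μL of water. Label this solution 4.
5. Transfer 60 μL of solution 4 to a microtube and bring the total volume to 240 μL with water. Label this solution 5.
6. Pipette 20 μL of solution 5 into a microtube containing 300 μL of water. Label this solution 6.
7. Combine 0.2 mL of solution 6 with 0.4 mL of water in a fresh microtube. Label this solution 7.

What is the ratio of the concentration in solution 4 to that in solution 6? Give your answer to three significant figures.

64.0

Step 1: 5-fold → factor 5
Step 2: 15-fold → factor 15
Step 3: 100 μL + 700 μL = 800 μL total → factor 800/100 = 8
Step 4: 50 μL + 50 μL = 100 μL total → factor 100/50 = 2
Step 5: 60 μL brought to 240 μL → factor 240/60 = 4
Step 6: 20 μL + 300 μL = 320 μL total → factor 320/20 = 16
Dilution factor to solution 4 = 1200; to solution 6 = 76800
[solution 4]/[solution 6] = (factor to solution 6)/(factor to solution 4) = 76800/1200 = 64.0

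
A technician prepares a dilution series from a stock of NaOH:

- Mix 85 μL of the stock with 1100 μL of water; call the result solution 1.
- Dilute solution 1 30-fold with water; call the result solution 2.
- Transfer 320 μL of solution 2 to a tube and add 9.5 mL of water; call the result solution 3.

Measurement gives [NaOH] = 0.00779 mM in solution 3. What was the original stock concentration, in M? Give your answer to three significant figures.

0.100 M

Step 1: 85 μL + 1100 μL = 1185 μL total → factor 1185/85 = 13.941
Step 2: 30-fold → factor 30
Step 3: 320 μL + 9.5 mL = 9820 μL total → factor 9820/320 = 30.688
Overall dilution factor = 13.941 × 30 × 30.688 = 12835
Stock = 0.00779 mM × 12835 = 99.98 mM = 0.100 M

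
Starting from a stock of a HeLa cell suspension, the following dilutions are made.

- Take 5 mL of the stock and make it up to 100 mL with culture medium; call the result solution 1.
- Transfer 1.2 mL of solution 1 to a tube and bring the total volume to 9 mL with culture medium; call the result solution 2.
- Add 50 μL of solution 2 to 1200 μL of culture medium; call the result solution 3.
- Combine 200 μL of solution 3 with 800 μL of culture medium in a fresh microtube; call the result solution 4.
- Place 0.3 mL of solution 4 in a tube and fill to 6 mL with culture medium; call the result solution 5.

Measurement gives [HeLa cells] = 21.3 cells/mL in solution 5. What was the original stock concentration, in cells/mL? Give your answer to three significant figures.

7.99 × 10^6 cells/mL

Step 1: 5 mL brought to 100 mL → factor 100/5 = 20
Step 2: 1.2 mL brought to 9 mL → factor 9/1.2 = 7.5
Step 3: 50 μL + 1200 μL = 1250 μL total → factor 1250/50 = 25
Step 4: 200 μL + 800 μL = 1000 μL total → factor 1000/200 = 5
Step 5: 0.3 mL brought to 6 mL → factor 6/0.3 = 20
Overall dilution factor = 20 × 7.5 × 25 × 5 × 20 = 3.75 × 10^5
Stock = 21.3 cells/mL × 3.75 × 10^5 = 7.99 × 10^6 cells/mL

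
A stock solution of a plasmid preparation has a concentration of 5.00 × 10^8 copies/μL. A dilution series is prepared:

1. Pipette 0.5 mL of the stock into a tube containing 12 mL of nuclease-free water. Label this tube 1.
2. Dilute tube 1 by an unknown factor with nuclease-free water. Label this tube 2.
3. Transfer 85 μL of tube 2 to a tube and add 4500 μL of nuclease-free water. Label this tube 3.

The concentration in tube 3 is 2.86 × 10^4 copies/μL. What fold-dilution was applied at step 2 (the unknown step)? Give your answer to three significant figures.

Step 1: 0.5 mL + 12 mL = 12.5 mL total → factor 12.5/0.5 = 25
Step 2: unknown factor x
Step 3: 85 μL + 4500 μL = 4585 μL total → factor 4585/85 = 53.941
Product of known-step factors = 1348.5
Overall factor = 5.00 × 10^8 copies/μL / (2.86 × 10^4 copies/μL) = 17483
x = 17483 / 1348.5 = 13.0

13.0-fold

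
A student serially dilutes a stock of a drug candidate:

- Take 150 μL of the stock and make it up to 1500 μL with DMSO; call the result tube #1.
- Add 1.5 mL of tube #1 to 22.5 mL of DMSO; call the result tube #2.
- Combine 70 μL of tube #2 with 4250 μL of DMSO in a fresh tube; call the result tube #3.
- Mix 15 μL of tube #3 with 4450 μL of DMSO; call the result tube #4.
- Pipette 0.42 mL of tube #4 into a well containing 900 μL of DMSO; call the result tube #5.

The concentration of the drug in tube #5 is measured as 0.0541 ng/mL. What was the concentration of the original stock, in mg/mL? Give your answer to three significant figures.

Step 1: 150 μL brought to 1500 μL → factor 1500/150 = 10
Step 2: 1.5 mL + 22.5 mL = 24 mL total → factor 24/1.5 = 16
Step 3: 70 μL + 4250 μL = 4320 μL total → factor 4320/70 = 61.714
Step 4: 15 μL + 4450 μL = 4465 μL total → factor 4465/15 = 297.67
Step 5: 0.42 mL + 900 μL = 1.32 mL total → factor 1.32/0.42 = 3.1429
Overall dilution factor = 10 × 16 × 61.714 × 297.67 × 3.1429 = 9.2376 × 10^6
Stock = 0.0541 ng/mL × 9.2376 × 10^6 = 4.998 × 10^5 ng/mL = 0.500 mg/mL

0.500 mg/mL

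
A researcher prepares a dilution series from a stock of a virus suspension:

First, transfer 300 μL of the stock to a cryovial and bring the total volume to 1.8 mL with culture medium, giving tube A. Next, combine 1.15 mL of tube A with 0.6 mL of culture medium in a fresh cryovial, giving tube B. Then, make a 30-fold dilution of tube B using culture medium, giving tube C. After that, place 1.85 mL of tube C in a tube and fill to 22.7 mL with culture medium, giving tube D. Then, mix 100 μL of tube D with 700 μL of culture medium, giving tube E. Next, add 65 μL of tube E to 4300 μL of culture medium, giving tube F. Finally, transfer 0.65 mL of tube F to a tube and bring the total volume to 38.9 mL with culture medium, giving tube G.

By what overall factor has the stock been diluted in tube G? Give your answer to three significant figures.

1.08 × 10^8

Step 1: 300 μL brought to 1.8 mL → factor 1800/300 = 6
Step 2: 1.15 mL + 0.6 mL = 1.75 mL total → factor 1.75/1.15 = 1.5217
Step 3: 30-fold → factor 30
Step 4: 1.85 mL brought to 22.7 mL → factor 22.7/1.85 = 12.27
Step 5: 100 μL + 700 μL = 800 μL total → factor 800/100 = 8
Step 6: 65 μL + 4300 μL = 4365 μL total → factor 4365/65 = 67.154
Step 7: 0.65 mL brought to 38.9 mL → factor 38.9/0.65 = 59.846
Overall dilution factor = 6 × 1.5217 × 30 × 12.27 × 8 × 67.154 × 59.846 = 1.0806 × 10^8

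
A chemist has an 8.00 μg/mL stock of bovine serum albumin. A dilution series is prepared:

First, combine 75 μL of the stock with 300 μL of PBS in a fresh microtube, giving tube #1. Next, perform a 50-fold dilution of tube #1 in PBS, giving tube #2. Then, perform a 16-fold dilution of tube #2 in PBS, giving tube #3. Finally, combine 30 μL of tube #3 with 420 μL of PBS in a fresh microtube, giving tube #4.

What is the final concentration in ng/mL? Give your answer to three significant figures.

Step 1: 75 μL + 300 μL = 375 μL total → factor 375/75 = 5
Step 2: 50-fold → factor 50
Step 3: 16-fold → factor 16
Step 4: 30 μL + 420 μL = 450 μL total → factor 450/30 = 15
Overall dilution factor = 5 × 50 × 16 × 15 = 60000
Final = 8.00 μg/mL / 60000 = 0.0001333 μg/mL = 0.133 ng/mL

0.133 ng/mL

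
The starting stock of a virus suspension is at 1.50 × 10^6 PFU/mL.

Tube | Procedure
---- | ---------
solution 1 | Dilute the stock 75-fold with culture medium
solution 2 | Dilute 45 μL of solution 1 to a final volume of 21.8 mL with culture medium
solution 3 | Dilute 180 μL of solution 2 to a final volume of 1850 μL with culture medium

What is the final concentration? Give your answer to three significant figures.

4.02 PFU/mL

Step 1: 75-fold → factor 75
Step 2: 45 μL brought to 21.8 mL → factor 21800/45 = 484.44
Step 3: 180 μL brought to 1850 μL → factor 1850/180 = 10.278
Overall dilution factor = 75 × 484.44 × 10.278 = 3.7343 × 10^5
Final = 1.50 × 10^6 PFU/mL / 3.7343 × 10^5 = 4.02 PFU/mL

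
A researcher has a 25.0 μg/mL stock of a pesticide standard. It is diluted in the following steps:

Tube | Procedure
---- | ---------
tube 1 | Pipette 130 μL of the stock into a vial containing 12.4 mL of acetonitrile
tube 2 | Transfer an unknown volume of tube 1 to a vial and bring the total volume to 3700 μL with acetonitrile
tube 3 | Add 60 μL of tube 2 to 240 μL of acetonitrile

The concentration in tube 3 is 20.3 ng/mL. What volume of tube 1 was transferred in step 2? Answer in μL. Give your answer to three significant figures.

Step 1: 130 μL + 12.4 mL = 12530 μL total → factor 12530/130 = 96.385
Step 2: v brought to 3700 μL → factor = 3700 μL/v
Step 3: 60 μL + 240 μL = 300 μL total → factor 300/60 = 5
Product of known-step factors = 481.92
Overall factor = 25.0 μg/mL / (20.3 ng/mL) = 1231.5
Step-2 factor = 1231.5 / 481.92 = 2.5554
v = 3700 μL / 2.5554 = 1.45 × 10^3 μL

1.45 × 10^3 μL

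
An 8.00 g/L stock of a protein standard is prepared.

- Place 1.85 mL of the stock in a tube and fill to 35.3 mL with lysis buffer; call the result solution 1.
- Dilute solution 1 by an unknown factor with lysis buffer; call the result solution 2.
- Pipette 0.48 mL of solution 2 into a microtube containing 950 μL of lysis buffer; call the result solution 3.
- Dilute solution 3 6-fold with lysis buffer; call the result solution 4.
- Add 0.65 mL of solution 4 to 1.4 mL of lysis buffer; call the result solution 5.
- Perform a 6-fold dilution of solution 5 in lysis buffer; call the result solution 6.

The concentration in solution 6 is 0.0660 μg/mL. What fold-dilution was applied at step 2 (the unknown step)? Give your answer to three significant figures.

18.8-fold

Step 1: 1.85 mL brought to 35.3 mL → factor 35.3/1.85 = 19.081
Step 2: unknown factor x
Step 3: 0.48 mL + 950 μL = 1.43 mL total → factor 1.43/0.48 = 2.9792
Step 4: 6-fold → factor 6
Step 5: 0.65 mL + 1.4 mL = 2.05 mL total → factor 2.05/0.65 = 3.1538
Step 6: 6-fold → factor 6
Product of known-step factors = 6454.2
Overall factor = 8.00 g/L / (0.0660 μg/mL) = 1.2121 × 10^5
x = 1.2121 × 10^5 / 6454.2 = 18.8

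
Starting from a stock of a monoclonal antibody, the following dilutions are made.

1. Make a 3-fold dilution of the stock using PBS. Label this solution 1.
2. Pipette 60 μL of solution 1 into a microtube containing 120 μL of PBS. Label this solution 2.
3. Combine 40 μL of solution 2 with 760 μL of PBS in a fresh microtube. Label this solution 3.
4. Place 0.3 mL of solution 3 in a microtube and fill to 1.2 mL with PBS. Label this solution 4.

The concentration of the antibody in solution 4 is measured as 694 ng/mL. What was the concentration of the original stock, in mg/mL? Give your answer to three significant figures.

0.500 mg/mL

Step 1: 3-fold → factor 3
Step 2: 60 μL + 120 μL = 180 μL total → factor 180/60 = 3
Step 3: 40 μL + 760 μL = 800 μL total → factor 800/40 = 20
Step 4: 0.3 mL brought to 1.2 mL → factor 1.2/0.3 = 4
Overall dilution factor = 3 × 3 × 20 × 4 = 720
Stock = 694 ng/mL × 720 = 4.997 × 10^5 ng/mL = 0.500 mg/mL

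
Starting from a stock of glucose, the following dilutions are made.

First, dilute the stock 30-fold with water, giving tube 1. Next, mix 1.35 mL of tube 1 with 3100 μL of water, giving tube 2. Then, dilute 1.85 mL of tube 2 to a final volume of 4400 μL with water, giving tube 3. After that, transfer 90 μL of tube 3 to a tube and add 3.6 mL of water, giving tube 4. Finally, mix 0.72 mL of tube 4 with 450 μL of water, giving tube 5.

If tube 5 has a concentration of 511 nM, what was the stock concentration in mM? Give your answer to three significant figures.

8.01 mM

Step 1: 30-fold → factor 30
Step 2: 1.35 mL + 3100 μL = 4.45 mL total → factor 4.45/1.35 = 3.2963
Step 3: 1.85 mL brought to 4400 μL → factor 4.4/1.85 = 2.3784
Step 4: 90 μL + 3.6 mL = 3690 μL total → factor 3690/90 = 41
Step 5: 0.72 mL + 450 μL = 1.17 mL total → factor 1.17/0.72 = 1.625
Overall dilution factor = 30 × 3.2963 × 2.3784 × 41 × 1.625 = 15670
Stock = 511 nM × 15670 = 8.007 × 10^6 nM = 8.01 mM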